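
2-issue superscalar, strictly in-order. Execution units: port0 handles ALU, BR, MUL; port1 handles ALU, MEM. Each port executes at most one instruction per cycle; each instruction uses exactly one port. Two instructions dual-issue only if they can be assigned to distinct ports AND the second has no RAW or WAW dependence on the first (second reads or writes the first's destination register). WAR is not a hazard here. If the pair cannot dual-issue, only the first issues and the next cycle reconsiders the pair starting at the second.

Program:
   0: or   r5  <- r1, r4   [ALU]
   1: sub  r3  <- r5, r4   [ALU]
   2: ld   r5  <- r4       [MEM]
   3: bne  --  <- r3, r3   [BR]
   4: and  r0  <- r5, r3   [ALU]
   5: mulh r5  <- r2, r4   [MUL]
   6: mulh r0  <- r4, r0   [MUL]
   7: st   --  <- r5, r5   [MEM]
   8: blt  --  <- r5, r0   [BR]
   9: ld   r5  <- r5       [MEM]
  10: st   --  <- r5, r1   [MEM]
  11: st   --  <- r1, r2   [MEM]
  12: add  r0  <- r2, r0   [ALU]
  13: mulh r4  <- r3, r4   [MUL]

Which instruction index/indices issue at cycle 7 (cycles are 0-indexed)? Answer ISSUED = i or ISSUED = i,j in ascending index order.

ISSUED = 11,12

[0] i0  or  -- RAW r5
[1] i1,i2  sub+ld  -- 2-wide
[2] i3,i4  bne+and  -- 2-wide
[3] i5  mulh  -- no-port MUL/MUL
[4] i6,i7  mulh+st  -- 2-wide
[5] i8,i9  blt+ld  -- 2-wide
[6] i10  st  -- no-port MEM/MEM
[7] i11,i12  st+add  -- 2-wide
[8] i13  mulh  -- tail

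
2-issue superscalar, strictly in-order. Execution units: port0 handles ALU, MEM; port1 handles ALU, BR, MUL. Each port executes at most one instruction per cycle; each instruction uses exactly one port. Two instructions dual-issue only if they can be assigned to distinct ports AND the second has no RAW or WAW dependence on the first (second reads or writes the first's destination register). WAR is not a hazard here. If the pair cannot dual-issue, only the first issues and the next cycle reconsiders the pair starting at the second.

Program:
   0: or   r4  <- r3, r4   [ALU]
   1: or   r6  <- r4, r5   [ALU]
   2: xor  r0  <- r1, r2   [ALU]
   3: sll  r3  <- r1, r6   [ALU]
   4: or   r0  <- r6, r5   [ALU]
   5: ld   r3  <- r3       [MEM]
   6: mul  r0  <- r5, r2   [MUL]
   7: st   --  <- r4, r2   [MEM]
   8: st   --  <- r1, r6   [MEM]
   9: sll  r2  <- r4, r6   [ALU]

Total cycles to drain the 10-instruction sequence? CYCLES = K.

[0] i0  or  -- RAW r4
[1] i1&i2  or;xor  -- dual
[2] i3&i4  sll;or  -- dual
[3] i5&i6  ld;mul  -- dual
[4] i7  st  -- no-port MEM/MEM
[5] i8&i9  st;sll  -- dual

CYCLES = 6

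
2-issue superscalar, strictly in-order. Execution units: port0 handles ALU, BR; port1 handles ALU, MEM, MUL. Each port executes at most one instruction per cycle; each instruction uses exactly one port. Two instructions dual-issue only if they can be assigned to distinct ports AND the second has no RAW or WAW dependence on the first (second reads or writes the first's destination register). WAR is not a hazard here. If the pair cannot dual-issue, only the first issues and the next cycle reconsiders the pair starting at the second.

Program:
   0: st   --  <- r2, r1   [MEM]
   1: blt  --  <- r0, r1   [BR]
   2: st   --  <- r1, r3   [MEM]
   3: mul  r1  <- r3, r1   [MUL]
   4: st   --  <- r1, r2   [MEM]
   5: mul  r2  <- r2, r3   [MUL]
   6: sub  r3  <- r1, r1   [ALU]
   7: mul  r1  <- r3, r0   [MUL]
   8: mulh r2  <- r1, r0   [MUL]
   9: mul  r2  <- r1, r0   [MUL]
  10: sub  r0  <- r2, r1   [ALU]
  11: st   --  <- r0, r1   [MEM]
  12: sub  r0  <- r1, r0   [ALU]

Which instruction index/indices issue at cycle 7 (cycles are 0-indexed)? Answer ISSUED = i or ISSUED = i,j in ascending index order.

c0: i0+i1 st/blt  pair
c1: i2 st  no-port MEM/MUL
c2: i3 mul  no-port MUL/MEM
c3: i4 st  no-port MEM/MUL
c4: i5+i6 mul/sub  pair
c5: i7 mul  no-port MUL/MUL
c6: i8 mulh  no-port MUL/MUL
c7: i9 mul  RAW r2
c8: i10 sub  RAW r0
c9: i11+i12 st/sub  pair

ISSUED = 9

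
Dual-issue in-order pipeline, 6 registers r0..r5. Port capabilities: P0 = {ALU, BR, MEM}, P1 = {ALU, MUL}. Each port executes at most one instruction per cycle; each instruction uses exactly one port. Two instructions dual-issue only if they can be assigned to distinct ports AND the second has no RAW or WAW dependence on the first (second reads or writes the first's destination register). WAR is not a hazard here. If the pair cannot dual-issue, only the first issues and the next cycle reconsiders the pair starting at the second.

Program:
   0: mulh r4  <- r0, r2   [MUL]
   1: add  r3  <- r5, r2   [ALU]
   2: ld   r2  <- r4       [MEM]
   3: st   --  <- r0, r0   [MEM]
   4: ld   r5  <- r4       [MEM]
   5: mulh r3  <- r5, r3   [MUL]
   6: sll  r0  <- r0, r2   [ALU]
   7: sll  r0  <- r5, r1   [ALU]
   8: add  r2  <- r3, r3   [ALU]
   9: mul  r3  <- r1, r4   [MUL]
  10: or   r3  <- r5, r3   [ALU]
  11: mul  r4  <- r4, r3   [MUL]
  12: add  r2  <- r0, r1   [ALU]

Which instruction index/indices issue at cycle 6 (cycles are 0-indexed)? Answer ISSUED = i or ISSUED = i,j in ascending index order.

t=0 i0&i1:mulh;add ; dual
t=1 i2:ld ; no-port MEM/MEM
t=2 i3:st ; no-port MEM/MEM
t=3 i4:ld ; RAW r5
t=4 i5&i6:mulh;sll ; dual
t=5 i7&i8:sll;add ; dual
t=6 i9:mul ; RAW+WAW r3
t=7 i10:or ; RAW r3
t=8 i11&i12:mul;add ; dual

ISSUED = 9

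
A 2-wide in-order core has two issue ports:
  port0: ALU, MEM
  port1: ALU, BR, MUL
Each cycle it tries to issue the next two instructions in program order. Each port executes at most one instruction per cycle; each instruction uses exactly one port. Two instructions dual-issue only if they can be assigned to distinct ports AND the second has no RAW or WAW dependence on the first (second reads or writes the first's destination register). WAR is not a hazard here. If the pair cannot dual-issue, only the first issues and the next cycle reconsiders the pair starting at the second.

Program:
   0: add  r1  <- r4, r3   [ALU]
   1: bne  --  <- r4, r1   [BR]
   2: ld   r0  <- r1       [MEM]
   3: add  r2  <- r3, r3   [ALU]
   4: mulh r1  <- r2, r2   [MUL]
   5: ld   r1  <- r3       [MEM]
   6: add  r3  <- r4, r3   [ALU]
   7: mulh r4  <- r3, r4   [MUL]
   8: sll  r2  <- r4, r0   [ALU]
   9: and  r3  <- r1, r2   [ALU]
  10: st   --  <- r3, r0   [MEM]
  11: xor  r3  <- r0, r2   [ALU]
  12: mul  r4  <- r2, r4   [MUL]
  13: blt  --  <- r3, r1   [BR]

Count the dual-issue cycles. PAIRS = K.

0. add.ALU @i0  | RAW r1
1. bne.BR ld.MEM @i1/i2  | pair
2. add.ALU @i3  | RAW r2
3. mulh.MUL @i4  | WAW r1
4. ld.MEM add.ALU @i5/i6  | pair
5. mulh.MUL @i7  | RAW r4
6. sll.ALU @i8  | RAW r2
7. and.ALU @i9  | RAW r3
8. st.MEM xor.ALU @i10/i11  | pair
9. mul.MUL @i12  | no-port MUL/BR
10. blt.BR @i13  | tail

PAIRS = 3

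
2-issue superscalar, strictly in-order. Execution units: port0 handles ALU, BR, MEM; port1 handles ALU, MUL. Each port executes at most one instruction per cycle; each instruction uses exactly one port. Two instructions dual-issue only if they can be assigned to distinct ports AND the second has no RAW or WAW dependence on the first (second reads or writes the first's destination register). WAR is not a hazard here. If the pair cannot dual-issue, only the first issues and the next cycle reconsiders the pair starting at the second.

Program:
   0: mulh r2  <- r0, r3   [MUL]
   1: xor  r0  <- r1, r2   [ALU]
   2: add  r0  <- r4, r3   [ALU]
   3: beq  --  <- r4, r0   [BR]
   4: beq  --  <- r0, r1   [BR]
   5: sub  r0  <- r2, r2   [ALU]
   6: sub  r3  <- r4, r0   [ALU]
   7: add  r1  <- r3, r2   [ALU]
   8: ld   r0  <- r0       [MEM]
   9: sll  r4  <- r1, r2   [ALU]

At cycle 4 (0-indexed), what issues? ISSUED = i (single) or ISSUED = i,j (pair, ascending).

#0 head=0: mulh.MUL i0 RAW r2
#1 head=1: xor.ALU i1 WAW r0
#2 head=2: add.ALU i2 RAW r0
#3 head=3: beq.BR i3 no-port BR/BR
#4 head=4: beq.BR/sub.ALU i4+i5 dual
#5 head=6: sub.ALU i6 RAW r3
#6 head=7: add.ALU/ld.MEM i7+i8 dual
#7 head=9: sll.ALU i9 tail

ISSUED = 4,5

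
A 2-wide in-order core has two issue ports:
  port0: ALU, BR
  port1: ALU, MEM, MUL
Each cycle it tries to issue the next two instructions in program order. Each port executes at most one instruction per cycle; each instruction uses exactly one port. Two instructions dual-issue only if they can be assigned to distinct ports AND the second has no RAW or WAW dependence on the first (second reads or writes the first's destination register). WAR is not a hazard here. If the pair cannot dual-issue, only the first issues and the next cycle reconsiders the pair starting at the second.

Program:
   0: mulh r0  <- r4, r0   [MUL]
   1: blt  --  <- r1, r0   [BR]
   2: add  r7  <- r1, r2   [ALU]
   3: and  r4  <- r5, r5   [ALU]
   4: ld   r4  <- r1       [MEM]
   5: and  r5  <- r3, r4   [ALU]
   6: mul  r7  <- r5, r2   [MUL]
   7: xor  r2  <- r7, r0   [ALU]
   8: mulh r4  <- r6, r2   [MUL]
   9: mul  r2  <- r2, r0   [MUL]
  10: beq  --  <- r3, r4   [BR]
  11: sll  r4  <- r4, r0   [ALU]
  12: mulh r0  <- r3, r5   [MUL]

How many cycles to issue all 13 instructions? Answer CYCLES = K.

CYCLES = 10

#0 head=0: mulh.MUL i0 RAW r0
#1 head=1: blt.BR add.ALU i1+i2 pair
#2 head=3: and.ALU i3 WAW r4
#3 head=4: ld.MEM i4 RAW r4
#4 head=5: and.ALU i5 RAW r5
#5 head=6: mul.MUL i6 RAW r7
#6 head=7: xor.ALU i7 RAW r2
#7 head=8: mulh.MUL i8 no-port MUL/MUL
#8 head=9: mul.MUL beq.BR i9+i10 pair
#9 head=11: sll.ALU mulh.MUL i11+i12 pair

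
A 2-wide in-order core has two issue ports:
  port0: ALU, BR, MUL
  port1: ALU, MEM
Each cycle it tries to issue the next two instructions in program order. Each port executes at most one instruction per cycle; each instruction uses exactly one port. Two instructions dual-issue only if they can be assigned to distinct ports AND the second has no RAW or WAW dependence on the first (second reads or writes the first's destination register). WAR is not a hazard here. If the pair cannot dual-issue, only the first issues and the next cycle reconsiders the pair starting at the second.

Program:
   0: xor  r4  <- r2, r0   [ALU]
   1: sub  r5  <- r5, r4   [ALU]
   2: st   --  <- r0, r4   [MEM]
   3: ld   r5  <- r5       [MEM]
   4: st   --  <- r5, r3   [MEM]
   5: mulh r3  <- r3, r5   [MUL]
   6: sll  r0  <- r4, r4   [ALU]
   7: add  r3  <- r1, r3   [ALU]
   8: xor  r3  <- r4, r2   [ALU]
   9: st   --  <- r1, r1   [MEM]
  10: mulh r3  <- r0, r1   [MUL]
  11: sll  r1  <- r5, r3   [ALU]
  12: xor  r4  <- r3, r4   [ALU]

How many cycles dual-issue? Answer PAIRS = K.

PAIRS = 5

  cy0 -> i0 (xor) RAW r4
  cy1 -> i1,i2 (sub st) dual
  cy2 -> i3 (ld) no-port MEM/MEM
  cy3 -> i4,i5 (st mulh) dual
  cy4 -> i6,i7 (sll add) dual
  cy5 -> i8,i9 (xor st) dual
  cy6 -> i10 (mulh) RAW r3
  cy7 -> i11,i12 (sll xor) dual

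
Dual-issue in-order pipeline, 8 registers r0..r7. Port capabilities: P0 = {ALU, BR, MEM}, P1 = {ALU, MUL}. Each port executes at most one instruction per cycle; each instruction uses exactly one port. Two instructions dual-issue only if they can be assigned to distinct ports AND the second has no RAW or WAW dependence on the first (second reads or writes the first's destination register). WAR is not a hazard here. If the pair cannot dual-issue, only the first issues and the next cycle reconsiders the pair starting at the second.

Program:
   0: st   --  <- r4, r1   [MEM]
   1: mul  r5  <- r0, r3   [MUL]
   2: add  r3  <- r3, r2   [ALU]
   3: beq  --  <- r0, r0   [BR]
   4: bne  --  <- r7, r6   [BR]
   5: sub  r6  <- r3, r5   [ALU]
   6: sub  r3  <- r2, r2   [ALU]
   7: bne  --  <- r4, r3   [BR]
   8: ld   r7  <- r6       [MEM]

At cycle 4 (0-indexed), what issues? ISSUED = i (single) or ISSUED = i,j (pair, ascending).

#0 head=0: st.MEM mul.MUL i0,i1 pair
#1 head=2: add.ALU beq.BR i2,i3 pair
#2 head=4: bne.BR sub.ALU i4,i5 pair
#3 head=6: sub.ALU i6 RAW r3
#4 head=7: bne.BR i7 no-port BR/MEM
#5 head=8: ld.MEM i8 tail

ISSUED = 7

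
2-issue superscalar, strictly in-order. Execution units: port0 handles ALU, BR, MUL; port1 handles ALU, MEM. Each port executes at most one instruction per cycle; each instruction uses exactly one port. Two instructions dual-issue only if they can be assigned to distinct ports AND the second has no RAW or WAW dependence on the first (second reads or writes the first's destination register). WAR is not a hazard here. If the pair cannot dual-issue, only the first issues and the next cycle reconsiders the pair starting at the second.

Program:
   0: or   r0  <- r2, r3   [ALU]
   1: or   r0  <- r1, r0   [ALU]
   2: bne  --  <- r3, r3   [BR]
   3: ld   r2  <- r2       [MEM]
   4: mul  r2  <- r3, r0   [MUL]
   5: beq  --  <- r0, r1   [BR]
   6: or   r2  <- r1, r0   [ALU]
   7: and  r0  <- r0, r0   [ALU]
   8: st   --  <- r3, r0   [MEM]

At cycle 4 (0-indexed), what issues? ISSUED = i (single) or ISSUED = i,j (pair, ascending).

ISSUED = 5,6

  cy0 -> i0 (or) RAW+WAW r0
  cy1 -> i1+i2 (or+bne) dual
  cy2 -> i3 (ld) WAW r2
  cy3 -> i4 (mul) no-port MUL/BR
  cy4 -> i5+i6 (beq+or) dual
  cy5 -> i7 (and) RAW r0
  cy6 -> i8 (st) tail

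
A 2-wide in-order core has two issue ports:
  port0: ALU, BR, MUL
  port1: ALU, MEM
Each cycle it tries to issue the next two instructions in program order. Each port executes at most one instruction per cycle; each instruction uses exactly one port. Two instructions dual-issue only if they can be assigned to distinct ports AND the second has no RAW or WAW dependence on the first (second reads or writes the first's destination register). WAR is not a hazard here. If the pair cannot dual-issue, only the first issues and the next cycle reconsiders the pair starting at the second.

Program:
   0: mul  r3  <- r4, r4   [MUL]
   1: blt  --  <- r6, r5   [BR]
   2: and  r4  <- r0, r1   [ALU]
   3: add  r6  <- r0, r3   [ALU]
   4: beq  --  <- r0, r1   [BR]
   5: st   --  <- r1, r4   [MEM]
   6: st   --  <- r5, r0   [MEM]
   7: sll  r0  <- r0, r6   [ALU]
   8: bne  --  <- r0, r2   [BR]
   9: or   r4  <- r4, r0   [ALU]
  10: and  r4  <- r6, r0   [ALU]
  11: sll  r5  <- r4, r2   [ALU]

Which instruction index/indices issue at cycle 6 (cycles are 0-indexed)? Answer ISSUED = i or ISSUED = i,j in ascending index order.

ISSUED = 10

#0 head=0: mul.MUL i0 no-port MUL/BR
#1 head=1: blt.BR and.ALU i1&i2 dual
#2 head=3: add.ALU beq.BR i3&i4 dual
#3 head=5: st.MEM i5 no-port MEM/MEM
#4 head=6: st.MEM sll.ALU i6&i7 dual
#5 head=8: bne.BR or.ALU i8&i9 dual
#6 head=10: and.ALU i10 RAW r4
#7 head=11: sll.ALU i11 tail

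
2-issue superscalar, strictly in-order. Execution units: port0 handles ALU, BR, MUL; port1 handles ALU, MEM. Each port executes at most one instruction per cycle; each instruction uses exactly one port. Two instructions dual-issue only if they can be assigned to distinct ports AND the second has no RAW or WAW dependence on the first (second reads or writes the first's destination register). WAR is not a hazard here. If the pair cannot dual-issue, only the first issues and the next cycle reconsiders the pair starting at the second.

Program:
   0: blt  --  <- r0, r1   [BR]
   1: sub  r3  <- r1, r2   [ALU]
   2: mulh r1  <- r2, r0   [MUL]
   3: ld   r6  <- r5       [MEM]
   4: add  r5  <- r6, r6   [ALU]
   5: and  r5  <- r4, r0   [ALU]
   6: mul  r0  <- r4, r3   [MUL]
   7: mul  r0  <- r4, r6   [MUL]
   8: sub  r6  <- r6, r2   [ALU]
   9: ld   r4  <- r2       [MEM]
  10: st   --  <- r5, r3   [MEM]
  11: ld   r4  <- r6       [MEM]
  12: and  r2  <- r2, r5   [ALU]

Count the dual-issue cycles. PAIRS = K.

  cy0 -> i0/i1 (blt.BR/sub.ALU) 2-wide
  cy1 -> i2/i3 (mulh.MUL/ld.MEM) 2-wide
  cy2 -> i4 (add.ALU) WAW r5
  cy3 -> i5/i6 (and.ALU/mul.MUL) 2-wide
  cy4 -> i7/i8 (mul.MUL/sub.ALU) 2-wide
  cy5 -> i9 (ld.MEM) no-port MEM/MEM
  cy6 -> i10 (st.MEM) no-port MEM/MEM
  cy7 -> i11/i12 (ld.MEM/and.ALU) 2-wide

PAIRS = 5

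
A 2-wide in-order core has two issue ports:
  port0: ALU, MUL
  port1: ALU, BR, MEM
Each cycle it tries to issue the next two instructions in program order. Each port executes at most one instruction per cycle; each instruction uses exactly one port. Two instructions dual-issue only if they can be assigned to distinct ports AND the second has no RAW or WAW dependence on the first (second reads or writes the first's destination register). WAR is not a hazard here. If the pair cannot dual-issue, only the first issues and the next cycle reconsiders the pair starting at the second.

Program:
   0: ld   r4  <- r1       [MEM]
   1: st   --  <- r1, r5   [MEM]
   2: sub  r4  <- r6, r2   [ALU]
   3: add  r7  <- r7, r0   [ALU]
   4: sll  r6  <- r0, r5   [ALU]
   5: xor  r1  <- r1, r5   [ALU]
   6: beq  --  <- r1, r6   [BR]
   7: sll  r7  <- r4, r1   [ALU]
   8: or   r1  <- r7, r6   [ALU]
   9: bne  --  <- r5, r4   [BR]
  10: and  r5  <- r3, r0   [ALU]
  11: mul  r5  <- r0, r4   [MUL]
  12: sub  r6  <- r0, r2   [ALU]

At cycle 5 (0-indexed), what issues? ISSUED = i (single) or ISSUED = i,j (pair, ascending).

[0] i0  ld  -- no-port MEM/MEM
[1] i1/i2  st/sub  -- dual
[2] i3/i4  add/sll  -- dual
[3] i5  xor  -- RAW r1
[4] i6/i7  beq/sll  -- dual
[5] i8/i9  or/bne  -- dual
[6] i10  and  -- WAW r5
[7] i11/i12  mul/sub  -- dual

ISSUED = 8,9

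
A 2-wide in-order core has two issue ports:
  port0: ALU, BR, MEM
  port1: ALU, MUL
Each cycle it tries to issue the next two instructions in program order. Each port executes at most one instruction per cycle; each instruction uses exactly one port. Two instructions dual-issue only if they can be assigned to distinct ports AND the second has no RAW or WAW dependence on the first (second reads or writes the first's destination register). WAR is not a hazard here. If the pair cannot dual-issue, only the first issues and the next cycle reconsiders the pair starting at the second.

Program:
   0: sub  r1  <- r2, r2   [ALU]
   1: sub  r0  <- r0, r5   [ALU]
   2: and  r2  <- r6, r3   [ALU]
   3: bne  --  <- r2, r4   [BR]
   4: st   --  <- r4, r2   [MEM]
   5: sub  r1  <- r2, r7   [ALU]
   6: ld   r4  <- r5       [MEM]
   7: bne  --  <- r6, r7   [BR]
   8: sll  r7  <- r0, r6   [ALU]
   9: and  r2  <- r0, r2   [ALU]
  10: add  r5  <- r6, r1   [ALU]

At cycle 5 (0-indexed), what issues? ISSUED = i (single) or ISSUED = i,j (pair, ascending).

  cy0 -> i0&i1 (sub;sub) dual
  cy1 -> i2 (and) RAW r2
  cy2 -> i3 (bne) no-port BR/MEM
  cy3 -> i4&i5 (st;sub) dual
  cy4 -> i6 (ld) no-port MEM/BR
  cy5 -> i7&i8 (bne;sll) dual
  cy6 -> i9&i10 (and;add) dual

ISSUED = 7,8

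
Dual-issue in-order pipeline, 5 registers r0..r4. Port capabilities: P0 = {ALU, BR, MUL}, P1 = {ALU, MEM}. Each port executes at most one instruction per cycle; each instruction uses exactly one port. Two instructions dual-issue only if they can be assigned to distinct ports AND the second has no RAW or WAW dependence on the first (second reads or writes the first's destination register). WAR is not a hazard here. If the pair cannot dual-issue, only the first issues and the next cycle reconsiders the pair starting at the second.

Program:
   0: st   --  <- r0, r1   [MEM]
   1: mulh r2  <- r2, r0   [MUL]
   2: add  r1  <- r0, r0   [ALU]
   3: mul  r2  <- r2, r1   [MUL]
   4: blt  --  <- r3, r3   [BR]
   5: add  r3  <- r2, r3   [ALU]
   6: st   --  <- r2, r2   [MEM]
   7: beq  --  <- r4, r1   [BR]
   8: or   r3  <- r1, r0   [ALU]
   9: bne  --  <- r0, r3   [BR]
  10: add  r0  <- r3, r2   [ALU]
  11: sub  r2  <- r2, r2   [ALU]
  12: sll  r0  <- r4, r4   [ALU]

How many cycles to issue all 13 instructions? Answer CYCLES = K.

c0: i0,i1 st;mulh  dual
c1: i2 add  RAW r1
c2: i3 mul  no-port MUL/BR
c3: i4,i5 blt;add  dual
c4: i6,i7 st;beq  dual
c5: i8 or  RAW r3
c6: i9,i10 bne;add  dual
c7: i11,i12 sub;sll  dual

CYCLES = 8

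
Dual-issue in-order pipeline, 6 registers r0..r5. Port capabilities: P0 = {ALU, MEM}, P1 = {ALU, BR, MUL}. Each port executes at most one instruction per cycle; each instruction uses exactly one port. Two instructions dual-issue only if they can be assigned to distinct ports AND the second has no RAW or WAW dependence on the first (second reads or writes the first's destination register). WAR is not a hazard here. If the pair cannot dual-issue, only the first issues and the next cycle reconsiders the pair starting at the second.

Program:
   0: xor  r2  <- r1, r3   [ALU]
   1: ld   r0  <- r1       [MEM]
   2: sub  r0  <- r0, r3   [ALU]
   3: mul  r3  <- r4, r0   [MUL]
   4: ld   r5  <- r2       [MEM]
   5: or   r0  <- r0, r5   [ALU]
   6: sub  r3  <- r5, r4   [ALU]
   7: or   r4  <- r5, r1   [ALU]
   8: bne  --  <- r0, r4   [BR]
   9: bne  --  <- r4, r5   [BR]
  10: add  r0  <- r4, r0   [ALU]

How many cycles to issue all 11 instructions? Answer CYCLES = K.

CYCLES = 7

[0] i0&i1  xor;ld  -- 2-wide
[1] i2  sub  -- RAW r0
[2] i3&i4  mul;ld  -- 2-wide
[3] i5&i6  or;sub  -- 2-wide
[4] i7  or  -- RAW r4
[5] i8  bne  -- no-port BR/BR
[6] i9&i10  bne;add  -- 2-wide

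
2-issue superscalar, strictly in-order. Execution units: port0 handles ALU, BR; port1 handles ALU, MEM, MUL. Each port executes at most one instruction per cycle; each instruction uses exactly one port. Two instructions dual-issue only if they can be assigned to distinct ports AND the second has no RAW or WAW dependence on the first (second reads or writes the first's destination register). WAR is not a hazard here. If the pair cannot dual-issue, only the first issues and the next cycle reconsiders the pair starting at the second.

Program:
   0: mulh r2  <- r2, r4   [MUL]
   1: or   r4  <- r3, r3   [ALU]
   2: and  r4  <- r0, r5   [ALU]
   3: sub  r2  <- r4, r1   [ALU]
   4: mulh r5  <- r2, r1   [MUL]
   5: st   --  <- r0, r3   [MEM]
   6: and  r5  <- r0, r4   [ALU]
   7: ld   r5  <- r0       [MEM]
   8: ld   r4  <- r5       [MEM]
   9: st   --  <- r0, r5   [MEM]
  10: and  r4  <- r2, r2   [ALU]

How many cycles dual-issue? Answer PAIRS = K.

PAIRS = 3

c0: i0&i1 mulh.MUL or.ALU  2-wide
c1: i2 and.ALU  RAW r4
c2: i3 sub.ALU  RAW r2
c3: i4 mulh.MUL  no-port MUL/MEM
c4: i5&i6 st.MEM and.ALU  2-wide
c5: i7 ld.MEM  no-port MEM/MEM
c6: i8 ld.MEM  no-port MEM/MEM
c7: i9&i10 st.MEM and.ALU  2-wide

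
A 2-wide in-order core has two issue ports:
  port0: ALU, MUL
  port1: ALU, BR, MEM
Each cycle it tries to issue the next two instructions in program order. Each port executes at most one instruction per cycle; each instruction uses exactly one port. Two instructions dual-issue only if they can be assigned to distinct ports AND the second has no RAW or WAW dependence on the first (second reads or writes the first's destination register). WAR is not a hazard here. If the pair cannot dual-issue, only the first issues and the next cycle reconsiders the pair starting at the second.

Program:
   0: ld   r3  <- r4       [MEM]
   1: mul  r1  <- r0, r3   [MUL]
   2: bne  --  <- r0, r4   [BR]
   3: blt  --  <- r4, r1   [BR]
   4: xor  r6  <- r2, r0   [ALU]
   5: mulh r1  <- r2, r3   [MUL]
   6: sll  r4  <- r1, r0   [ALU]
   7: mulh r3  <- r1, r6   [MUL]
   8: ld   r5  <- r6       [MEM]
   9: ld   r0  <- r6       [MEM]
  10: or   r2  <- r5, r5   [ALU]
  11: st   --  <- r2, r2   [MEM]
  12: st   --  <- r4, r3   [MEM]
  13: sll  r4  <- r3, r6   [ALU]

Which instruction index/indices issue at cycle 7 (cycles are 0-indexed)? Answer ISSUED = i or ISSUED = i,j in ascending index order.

#0 head=0: ld.MEM i0 RAW r3
#1 head=1: mul.MUL;bne.BR i1,i2 dual
#2 head=3: blt.BR;xor.ALU i3,i4 dual
#3 head=5: mulh.MUL i5 RAW r1
#4 head=6: sll.ALU;mulh.MUL i6,i7 dual
#5 head=8: ld.MEM i8 no-port MEM/MEM
#6 head=9: ld.MEM;or.ALU i9,i10 dual
#7 head=11: st.MEM i11 no-port MEM/MEM
#8 head=12: st.MEM;sll.ALU i12,i13 dual

ISSUED = 11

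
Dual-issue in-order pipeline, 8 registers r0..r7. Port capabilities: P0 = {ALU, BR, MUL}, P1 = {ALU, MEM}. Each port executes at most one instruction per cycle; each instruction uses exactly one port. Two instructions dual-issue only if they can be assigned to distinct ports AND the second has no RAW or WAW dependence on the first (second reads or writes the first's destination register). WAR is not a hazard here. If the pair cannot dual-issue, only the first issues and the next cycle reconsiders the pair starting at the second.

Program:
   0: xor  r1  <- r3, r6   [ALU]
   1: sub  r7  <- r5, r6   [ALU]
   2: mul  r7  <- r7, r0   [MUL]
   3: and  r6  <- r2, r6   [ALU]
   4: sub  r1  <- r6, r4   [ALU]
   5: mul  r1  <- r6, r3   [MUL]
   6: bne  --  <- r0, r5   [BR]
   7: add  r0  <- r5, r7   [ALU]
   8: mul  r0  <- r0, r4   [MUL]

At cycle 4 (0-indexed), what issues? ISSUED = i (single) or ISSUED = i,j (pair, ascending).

#0 head=0: xor/sub i0+i1 pair
#1 head=2: mul/and i2+i3 pair
#2 head=4: sub i4 WAW r1
#3 head=5: mul i5 no-port MUL/BR
#4 head=6: bne/add i6+i7 pair
#5 head=8: mul i8 tail

ISSUED = 6,7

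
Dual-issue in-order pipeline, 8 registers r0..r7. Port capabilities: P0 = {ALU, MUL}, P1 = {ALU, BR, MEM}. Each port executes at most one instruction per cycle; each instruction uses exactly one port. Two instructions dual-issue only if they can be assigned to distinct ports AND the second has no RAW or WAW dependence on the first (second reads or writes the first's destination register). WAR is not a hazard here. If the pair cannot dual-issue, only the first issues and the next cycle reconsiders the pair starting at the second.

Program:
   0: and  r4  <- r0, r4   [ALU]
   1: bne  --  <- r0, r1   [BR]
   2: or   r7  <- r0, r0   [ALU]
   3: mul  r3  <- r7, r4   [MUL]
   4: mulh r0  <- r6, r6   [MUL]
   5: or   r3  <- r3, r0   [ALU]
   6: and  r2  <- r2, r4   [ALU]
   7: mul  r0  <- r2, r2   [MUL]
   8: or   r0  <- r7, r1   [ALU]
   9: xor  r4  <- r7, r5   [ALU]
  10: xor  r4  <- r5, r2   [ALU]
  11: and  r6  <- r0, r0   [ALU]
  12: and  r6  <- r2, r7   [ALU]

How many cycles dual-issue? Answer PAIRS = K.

t=0 i0,i1:and/bne ; dual
t=1 i2:or ; RAW r7
t=2 i3:mul ; no-port MUL/MUL
t=3 i4:mulh ; RAW r0
t=4 i5,i6:or/and ; dual
t=5 i7:mul ; WAW r0
t=6 i8,i9:or/xor ; dual
t=7 i10,i11:xor/and ; dual
t=8 i12:and ; tail

PAIRS = 4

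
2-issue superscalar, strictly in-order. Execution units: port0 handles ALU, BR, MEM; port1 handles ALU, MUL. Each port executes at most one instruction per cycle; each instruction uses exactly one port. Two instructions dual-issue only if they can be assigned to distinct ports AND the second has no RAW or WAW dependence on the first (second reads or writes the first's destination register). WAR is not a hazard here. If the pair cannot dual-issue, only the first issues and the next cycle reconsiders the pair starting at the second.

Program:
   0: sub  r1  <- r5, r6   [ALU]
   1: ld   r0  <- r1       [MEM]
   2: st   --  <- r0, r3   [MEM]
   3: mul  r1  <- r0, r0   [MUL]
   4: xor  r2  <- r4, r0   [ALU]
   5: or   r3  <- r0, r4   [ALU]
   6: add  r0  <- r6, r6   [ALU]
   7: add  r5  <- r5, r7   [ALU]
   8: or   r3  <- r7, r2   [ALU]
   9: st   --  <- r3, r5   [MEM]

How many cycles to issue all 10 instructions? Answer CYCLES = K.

t=0 i0:sub.ALU ; RAW r1
t=1 i1:ld.MEM ; no-port MEM/MEM
t=2 i2,i3:st.MEM/mul.MUL ; 2-wide
t=3 i4,i5:xor.ALU/or.ALU ; 2-wide
t=4 i6,i7:add.ALU/add.ALU ; 2-wide
t=5 i8:or.ALU ; RAW r3
t=6 i9:st.MEM ; tail

CYCLES = 7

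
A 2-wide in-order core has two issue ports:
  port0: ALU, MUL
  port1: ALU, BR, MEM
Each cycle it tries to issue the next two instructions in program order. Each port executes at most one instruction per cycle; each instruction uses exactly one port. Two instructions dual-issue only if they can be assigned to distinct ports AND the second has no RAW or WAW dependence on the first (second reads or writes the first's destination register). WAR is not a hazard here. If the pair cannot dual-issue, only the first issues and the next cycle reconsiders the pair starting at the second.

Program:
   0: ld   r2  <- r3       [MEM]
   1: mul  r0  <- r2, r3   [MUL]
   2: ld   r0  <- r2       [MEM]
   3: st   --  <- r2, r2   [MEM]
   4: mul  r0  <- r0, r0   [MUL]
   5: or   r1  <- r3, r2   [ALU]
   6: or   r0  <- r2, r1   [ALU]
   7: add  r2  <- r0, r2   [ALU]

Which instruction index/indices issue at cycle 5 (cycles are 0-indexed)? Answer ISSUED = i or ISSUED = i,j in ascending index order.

t=0 i0:ld.MEM ; RAW r2
t=1 i1:mul.MUL ; WAW r0
t=2 i2:ld.MEM ; no-port MEM/MEM
t=3 i3/i4:st.MEM;mul.MUL ; pair
t=4 i5:or.ALU ; RAW r1
t=5 i6:or.ALU ; RAW r0
t=6 i7:add.ALU ; tail

ISSUED = 6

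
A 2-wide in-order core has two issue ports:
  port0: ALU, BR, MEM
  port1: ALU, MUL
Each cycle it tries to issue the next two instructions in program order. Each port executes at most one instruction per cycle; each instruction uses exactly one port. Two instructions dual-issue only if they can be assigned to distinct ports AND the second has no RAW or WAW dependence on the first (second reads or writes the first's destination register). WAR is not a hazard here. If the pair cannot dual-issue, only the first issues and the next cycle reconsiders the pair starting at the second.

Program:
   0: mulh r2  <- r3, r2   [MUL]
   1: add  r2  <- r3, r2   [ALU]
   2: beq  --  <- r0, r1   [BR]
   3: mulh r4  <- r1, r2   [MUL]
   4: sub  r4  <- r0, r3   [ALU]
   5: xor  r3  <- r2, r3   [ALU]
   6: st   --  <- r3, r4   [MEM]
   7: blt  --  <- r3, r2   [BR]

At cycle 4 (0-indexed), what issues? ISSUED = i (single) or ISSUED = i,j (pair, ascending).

[0] i0  mulh  -- RAW+WAW r2
[1] i1+i2  add/beq  -- pair
[2] i3  mulh  -- WAW r4
[3] i4+i5  sub/xor  -- pair
[4] i6  st  -- no-port MEM/BR
[5] i7  blt  -- tail

ISSUED = 6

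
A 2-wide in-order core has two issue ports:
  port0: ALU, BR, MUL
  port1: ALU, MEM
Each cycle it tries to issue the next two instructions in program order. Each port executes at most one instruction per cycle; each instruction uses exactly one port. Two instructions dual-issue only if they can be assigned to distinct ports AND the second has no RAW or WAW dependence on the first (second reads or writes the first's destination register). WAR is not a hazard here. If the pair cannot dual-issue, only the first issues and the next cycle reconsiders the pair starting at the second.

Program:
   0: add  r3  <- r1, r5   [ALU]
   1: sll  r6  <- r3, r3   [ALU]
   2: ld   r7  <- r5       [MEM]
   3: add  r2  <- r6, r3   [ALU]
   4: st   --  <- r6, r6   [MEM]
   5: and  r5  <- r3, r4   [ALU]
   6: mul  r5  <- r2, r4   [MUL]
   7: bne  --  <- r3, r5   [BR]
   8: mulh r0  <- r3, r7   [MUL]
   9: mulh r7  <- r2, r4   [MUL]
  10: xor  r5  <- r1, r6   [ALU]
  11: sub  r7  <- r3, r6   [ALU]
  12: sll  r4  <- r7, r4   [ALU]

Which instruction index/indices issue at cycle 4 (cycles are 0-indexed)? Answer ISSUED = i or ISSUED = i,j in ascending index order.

ISSUED = 6

c0: i0 add  RAW r3
c1: i1+i2 sll;ld  2-wide
c2: i3+i4 add;st  2-wide
c3: i5 and  WAW r5
c4: i6 mul  no-port MUL/BR
c5: i7 bne  no-port BR/MUL
c6: i8 mulh  no-port MUL/MUL
c7: i9+i10 mulh;xor  2-wide
c8: i11 sub  RAW r7
c9: i12 sll  tail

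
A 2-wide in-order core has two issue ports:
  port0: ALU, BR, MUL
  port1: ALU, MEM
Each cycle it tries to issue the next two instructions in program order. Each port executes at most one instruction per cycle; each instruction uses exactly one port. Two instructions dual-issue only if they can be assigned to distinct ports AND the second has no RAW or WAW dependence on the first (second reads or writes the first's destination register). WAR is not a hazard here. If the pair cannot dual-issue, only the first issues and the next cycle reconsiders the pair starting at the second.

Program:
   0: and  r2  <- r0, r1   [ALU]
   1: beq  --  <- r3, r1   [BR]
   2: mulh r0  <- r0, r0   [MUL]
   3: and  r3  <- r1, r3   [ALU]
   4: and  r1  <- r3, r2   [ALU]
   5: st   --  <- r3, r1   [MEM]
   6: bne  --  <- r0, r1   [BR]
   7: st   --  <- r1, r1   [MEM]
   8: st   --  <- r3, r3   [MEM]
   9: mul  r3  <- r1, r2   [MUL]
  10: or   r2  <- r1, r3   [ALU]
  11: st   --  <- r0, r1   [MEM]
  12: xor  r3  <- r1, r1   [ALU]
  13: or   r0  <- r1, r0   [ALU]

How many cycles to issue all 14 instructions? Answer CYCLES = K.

#0 head=0: and.ALU;beq.BR i0,i1 pair
#1 head=2: mulh.MUL;and.ALU i2,i3 pair
#2 head=4: and.ALU i4 RAW r1
#3 head=5: st.MEM;bne.BR i5,i6 pair
#4 head=7: st.MEM i7 no-port MEM/MEM
#5 head=8: st.MEM;mul.MUL i8,i9 pair
#6 head=10: or.ALU;st.MEM i10,i11 pair
#7 head=12: xor.ALU;or.ALU i12,i13 pair

CYCLES = 8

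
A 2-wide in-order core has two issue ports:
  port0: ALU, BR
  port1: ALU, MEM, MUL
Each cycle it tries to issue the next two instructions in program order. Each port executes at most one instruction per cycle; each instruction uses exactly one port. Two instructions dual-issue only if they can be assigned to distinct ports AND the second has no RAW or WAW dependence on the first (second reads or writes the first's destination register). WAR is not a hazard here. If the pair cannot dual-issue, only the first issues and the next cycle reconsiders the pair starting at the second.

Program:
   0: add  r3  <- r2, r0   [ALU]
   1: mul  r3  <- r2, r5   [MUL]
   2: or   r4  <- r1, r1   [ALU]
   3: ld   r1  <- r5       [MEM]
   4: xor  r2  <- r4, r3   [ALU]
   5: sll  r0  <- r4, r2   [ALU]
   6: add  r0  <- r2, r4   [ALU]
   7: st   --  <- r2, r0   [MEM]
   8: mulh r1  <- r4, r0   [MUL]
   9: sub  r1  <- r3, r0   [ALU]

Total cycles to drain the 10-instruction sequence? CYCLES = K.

  cy0 -> i0 (add.ALU) WAW r3
  cy1 -> i1/i2 (mul.MUL or.ALU) 2-wide
  cy2 -> i3/i4 (ld.MEM xor.ALU) 2-wide
  cy3 -> i5 (sll.ALU) WAW r0
  cy4 -> i6 (add.ALU) RAW r0
  cy5 -> i7 (st.MEM) no-port MEM/MUL
  cy6 -> i8 (mulh.MUL) WAW r1
  cy7 -> i9 (sub.ALU) tail

CYCLES = 8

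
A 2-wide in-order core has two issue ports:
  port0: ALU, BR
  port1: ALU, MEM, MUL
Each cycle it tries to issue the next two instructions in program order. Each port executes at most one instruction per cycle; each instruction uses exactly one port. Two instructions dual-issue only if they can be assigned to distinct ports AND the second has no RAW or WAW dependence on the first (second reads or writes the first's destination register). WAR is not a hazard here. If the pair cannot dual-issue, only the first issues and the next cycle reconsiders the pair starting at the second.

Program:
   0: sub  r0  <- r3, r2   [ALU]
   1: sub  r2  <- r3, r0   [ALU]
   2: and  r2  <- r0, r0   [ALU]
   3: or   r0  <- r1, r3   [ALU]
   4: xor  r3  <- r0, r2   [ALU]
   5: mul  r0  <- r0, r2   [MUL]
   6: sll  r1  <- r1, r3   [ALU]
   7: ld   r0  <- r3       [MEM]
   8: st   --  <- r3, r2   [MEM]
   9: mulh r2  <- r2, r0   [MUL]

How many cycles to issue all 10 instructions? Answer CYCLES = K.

  cy0 -> i0 (sub) RAW r0
  cy1 -> i1 (sub) WAW r2
  cy2 -> i2&i3 (and or) dual
  cy3 -> i4&i5 (xor mul) dual
  cy4 -> i6&i7 (sll ld) dual
  cy5 -> i8 (st) no-port MEM/MUL
  cy6 -> i9 (mulh) tail

CYCLES = 7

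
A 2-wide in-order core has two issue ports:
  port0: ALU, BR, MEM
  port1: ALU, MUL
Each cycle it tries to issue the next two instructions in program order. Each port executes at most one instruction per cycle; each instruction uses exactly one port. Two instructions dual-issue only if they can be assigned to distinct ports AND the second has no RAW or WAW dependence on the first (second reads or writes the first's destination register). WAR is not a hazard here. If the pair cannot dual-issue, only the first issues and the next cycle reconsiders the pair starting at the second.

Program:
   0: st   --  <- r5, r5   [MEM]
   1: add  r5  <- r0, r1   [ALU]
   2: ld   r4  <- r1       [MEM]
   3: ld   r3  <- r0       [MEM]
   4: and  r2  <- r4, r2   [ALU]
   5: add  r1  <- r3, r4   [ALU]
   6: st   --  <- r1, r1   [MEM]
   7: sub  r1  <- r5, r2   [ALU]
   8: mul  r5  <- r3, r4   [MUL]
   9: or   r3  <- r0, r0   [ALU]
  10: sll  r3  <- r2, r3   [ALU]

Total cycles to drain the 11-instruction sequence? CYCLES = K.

CYCLES = 7

#0 head=0: st.MEM add.ALU i0+i1 2-wide
#1 head=2: ld.MEM i2 no-port MEM/MEM
#2 head=3: ld.MEM and.ALU i3+i4 2-wide
#3 head=5: add.ALU i5 RAW r1
#4 head=6: st.MEM sub.ALU i6+i7 2-wide
#5 head=8: mul.MUL or.ALU i8+i9 2-wide
#6 head=10: sll.ALU i10 tail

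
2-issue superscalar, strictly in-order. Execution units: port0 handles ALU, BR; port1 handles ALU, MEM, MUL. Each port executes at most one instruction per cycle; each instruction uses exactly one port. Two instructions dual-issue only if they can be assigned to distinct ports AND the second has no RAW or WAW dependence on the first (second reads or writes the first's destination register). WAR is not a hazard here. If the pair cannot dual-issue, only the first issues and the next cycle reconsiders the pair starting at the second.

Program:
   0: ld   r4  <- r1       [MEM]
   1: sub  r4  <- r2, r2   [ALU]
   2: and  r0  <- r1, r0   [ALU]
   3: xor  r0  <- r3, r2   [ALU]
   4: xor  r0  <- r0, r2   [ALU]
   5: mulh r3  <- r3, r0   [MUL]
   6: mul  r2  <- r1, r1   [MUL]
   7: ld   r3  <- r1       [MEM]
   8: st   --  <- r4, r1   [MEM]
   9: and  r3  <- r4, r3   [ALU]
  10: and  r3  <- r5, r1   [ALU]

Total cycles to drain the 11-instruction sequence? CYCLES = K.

c0: i0 ld  WAW r4
c1: i1,i2 sub/and  2-wide
c2: i3 xor  RAW+WAW r0
c3: i4 xor  RAW r0
c4: i5 mulh  no-port MUL/MUL
c5: i6 mul  no-port MUL/MEM
c6: i7 ld  no-port MEM/MEM
c7: i8,i9 st/and  2-wide
c8: i10 and  tail

CYCLES = 9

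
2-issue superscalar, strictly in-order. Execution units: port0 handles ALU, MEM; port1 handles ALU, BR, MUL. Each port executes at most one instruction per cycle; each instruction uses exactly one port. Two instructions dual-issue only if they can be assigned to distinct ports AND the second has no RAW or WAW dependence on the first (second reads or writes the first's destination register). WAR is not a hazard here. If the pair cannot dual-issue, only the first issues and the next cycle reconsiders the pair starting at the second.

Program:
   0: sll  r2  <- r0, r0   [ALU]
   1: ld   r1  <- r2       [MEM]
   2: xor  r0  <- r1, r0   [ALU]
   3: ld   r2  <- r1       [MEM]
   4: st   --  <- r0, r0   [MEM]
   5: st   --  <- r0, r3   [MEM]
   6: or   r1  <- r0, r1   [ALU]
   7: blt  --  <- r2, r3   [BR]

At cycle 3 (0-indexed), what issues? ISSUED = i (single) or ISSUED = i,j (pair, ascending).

ISSUED = 4

0. sll @i0  | RAW r2
1. ld @i1  | RAW r1
2. xor+ld @i2+i3  | dual
3. st @i4  | no-port MEM/MEM
4. st+or @i5+i6  | dual
5. blt @i7  | tail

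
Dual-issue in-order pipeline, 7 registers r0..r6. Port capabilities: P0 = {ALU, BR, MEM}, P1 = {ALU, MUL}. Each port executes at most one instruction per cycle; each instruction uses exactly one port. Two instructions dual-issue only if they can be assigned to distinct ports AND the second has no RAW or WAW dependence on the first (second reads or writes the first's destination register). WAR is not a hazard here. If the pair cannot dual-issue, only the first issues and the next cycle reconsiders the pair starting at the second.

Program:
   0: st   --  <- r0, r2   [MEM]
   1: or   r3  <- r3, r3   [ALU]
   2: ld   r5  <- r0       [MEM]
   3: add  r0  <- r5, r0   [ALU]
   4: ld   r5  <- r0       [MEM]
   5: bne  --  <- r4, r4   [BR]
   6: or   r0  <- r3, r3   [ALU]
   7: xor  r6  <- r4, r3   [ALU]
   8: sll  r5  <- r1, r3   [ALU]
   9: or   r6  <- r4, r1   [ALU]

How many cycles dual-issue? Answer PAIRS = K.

PAIRS = 3

t=0 i0,i1:st.MEM/or.ALU ; dual
t=1 i2:ld.MEM ; RAW r5
t=2 i3:add.ALU ; RAW r0
t=3 i4:ld.MEM ; no-port MEM/BR
t=4 i5,i6:bne.BR/or.ALU ; dual
t=5 i7,i8:xor.ALU/sll.ALU ; dual
t=6 i9:or.ALU ; tail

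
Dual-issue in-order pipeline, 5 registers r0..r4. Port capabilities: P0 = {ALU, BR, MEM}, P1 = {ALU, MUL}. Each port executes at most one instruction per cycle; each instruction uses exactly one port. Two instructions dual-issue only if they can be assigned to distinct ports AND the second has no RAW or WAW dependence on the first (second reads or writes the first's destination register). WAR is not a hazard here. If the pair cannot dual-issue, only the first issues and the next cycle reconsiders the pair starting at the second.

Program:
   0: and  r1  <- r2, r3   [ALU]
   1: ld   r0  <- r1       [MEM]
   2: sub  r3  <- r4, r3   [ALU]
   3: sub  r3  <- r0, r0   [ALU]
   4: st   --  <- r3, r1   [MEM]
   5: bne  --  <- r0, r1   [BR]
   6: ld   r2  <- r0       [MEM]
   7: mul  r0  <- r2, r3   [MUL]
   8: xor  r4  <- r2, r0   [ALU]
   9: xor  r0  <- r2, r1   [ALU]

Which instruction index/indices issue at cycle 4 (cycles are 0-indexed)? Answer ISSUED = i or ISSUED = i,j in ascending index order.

ISSUED = 5

  cy0 -> i0 (and) RAW r1
  cy1 -> i1,i2 (ld;sub) pair
  cy2 -> i3 (sub) RAW r3
  cy3 -> i4 (st) no-port MEM/BR
  cy4 -> i5 (bne) no-port BR/MEM
  cy5 -> i6 (ld) RAW r2
  cy6 -> i7 (mul) RAW r0
  cy7 -> i8,i9 (xor;xor) pair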